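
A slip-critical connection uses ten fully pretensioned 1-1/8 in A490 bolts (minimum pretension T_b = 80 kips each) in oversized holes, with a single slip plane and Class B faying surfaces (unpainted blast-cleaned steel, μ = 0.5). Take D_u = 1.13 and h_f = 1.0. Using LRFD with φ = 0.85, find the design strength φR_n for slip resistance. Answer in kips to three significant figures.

384 kips

R_n = μ · D_u · h_f · T_b · n_s · n_b = 0.5 × 1.13 × 1.0 × 80 × 1 × 10 = 452 kips.
Design strength φR_n = 0.85 × 452 = 384 kips.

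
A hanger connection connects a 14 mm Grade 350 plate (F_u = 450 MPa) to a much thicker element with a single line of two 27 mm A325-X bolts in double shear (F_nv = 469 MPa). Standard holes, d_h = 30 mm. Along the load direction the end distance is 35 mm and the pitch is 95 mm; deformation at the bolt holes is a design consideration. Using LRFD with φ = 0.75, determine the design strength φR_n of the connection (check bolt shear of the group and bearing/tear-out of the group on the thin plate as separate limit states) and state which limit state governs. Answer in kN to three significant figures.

Bolt shear: A_b = π·27²/4 = 572.6 mm²; R_n = 469 × 572.6 × 2 × 2 / 1000 = 1074 kN → 0.75 × 1074 = 806 kN.
Bearing (1.2 l_c t F_u ≤ 2.4 d t F_u): upper limit = 2.4·27·14·450 / 1000 = 408.2 kN.
  Edge l_c = 35 − 30/2 = 20 → r_n = 151.2 kN; interior l_c = 95 − 30 = 65 → r_n = 408.2 kN.
  R_n,bearing = 1·151.2 + 1·408.2 = 559.4 kN → 0.75 × 559.4 = 420 kN.
Bearing governs: 420 kN.

420 kN (bearing governs)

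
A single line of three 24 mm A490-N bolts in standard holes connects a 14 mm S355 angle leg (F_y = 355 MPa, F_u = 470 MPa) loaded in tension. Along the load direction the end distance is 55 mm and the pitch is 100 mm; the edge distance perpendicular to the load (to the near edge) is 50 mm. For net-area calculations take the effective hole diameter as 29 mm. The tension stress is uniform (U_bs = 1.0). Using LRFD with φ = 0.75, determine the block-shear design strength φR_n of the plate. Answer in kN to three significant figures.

716 kN

Shear plane L_v = 55 + 2·100 = 255 mm; A_gv = 255 × 14 = 3570 mm².
A_nv = (255 − 2.5·29) × 14 = 2555 mm².
A_nt = (50 − 0.5·29) × 14 = 497 mm².
0.6 F_u A_nv = 720.5 kN; 0.6 F_y A_gv = 760.4 kN → shear rupture governs the shear term.
R_n = 720.5 + 1.0 × 470 × 497 / 1000 = 954.1 kN.
Design strength φR_n = 0.75 × 954.1 = 716 kN.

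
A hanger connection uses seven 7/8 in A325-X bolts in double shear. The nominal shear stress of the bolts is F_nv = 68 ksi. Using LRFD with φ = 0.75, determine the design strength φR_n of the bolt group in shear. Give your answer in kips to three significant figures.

A_b = π × 0.875² / 4 = 0.6013 in².
R_n = F_nv · A_b · n · n_s = 68 × 0.6013 × 7 × 2 = 572.5 kips.
Design strength φR_n = 0.75 × 572.5 = 429 kips.

429 kips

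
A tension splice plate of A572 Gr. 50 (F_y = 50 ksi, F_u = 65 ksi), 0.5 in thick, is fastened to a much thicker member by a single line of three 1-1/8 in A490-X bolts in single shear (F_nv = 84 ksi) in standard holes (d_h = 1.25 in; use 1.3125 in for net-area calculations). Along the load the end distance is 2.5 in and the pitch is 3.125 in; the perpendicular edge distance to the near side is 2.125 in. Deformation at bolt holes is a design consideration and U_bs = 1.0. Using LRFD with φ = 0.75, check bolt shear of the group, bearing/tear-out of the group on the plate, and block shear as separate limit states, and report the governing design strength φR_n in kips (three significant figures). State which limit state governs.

116 kips (block shear governs)

Bolt shear: A_b = π·1.125²/4 = 0.994 in²; R_n = 84 × 0.994 × 3 × 1 = 250.5 kips → 0.75 × 250.5 = 188 kips.
Bearing: edge l_c = 1.875, r_n = 73.12 kips; interior l_c = 1.875, r_n = 73.12 kips; R_n = 73.12 + 2·73.12 = 219.4 kips → 165 kips.
Block shear: A_gv = 4.375, A_nv = 2.734, A_nt = 0.7344 in²; R_n = min(0.6F_uA_nv, 0.6F_yA_gv) + U_bs·F_u·A_nt = 154.4 kips → 116 kips.
Block shear governs: 116 kips.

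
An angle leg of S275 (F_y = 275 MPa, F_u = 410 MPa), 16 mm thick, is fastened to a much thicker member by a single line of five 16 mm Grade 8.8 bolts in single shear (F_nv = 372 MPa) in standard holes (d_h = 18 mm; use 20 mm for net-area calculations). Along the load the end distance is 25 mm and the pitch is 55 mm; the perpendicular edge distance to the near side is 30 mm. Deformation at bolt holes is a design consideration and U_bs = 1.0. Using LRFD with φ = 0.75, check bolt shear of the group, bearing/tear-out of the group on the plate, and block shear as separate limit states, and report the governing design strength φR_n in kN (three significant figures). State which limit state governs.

280 kN (bolt shear governs)

Bolt shear: A_b = π·16²/4 = 201.1 mm²; R_n = 372 × 201.1 × 5 × 1 / 1000 = 374 kN → 0.75 × 374 = 280 kN.
Bearing: edge l_c = 16, r_n = 126 kN; interior l_c = 37, r_n = 251.9 kN; R_n = 126 + 4·251.9 = 1134 kN → 850 kN.
Block shear: A_gv = 3920, A_nv = 2480, A_nt = 320 mm²; R_n = min(0.6F_uA_nv, 0.6F_yA_gv) + U_bs·F_u·A_nt = 741.3 kN → 556 kN.
Bolt shear governs: 280 kN.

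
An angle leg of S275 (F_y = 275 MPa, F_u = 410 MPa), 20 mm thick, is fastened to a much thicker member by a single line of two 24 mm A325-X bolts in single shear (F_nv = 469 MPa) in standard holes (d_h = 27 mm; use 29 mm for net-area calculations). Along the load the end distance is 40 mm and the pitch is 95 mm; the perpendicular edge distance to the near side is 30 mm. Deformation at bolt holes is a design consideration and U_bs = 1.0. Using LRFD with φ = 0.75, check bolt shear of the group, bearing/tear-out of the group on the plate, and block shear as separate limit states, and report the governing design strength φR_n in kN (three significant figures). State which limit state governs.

Bolt shear: A_b = π·24²/4 = 452.4 mm²; R_n = 469 × 452.4 × 2 × 1 / 1000 = 424.3 kN → 0.75 × 424.3 = 318 kN.
Bearing: edge l_c = 26.5, r_n = 260.8 kN; interior l_c = 68, r_n = 472.3 kN; R_n = 260.8 + 1·472.3 = 733.1 kN → 550 kN.
Block shear: A_gv = 2700, A_nv = 1830, A_nt = 310 mm²; R_n = min(0.6F_uA_nv, 0.6F_yA_gv) + U_bs·F_u·A_nt = 572.6 kN → 429 kN.
Bolt shear governs: 318 kN.

318 kN (bolt shear governs)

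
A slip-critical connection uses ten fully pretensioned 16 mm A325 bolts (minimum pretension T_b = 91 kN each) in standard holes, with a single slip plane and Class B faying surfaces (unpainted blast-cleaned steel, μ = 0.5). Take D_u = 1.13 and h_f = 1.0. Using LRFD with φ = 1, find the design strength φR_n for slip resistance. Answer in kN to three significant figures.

514 kN

R_n = μ · D_u · h_f · T_b · n_s · n_b = 0.5 × 1.13 × 1.0 × 91 × 1 × 10 = 514.1 kN.
Design strength φR_n = 1 × 514.1 = 514 kN.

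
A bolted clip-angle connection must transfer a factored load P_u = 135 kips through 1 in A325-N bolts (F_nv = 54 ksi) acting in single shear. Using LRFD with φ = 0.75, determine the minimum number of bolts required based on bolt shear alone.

A_b = π·1²/4 = 0.7854 in².
Per-bolt design strength φR_n = 0.75 × 54 × 0.7854 × 1 = 31.81 kips.
n ≥ 135 / 31.81 = 4.244 → use 5 bolts.

5 bolts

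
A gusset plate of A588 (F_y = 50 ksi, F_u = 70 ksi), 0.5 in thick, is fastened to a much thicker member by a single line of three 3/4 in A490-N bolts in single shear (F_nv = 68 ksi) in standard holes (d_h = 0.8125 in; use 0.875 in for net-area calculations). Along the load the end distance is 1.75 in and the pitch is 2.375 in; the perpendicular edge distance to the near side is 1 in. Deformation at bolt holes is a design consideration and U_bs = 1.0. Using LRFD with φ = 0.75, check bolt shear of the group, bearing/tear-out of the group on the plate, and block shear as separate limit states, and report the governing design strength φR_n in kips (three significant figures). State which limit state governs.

Bolt shear: A_b = π·0.75²/4 = 0.4418 in²; R_n = 68 × 0.4418 × 3 × 1 = 90.12 kips → 0.75 × 90.12 = 67.6 kips.
Bearing: edge l_c = 1.344, r_n = 56.44 kips; interior l_c = 1.562, r_n = 63 kips; R_n = 56.44 + 2·63 = 182.4 kips → 137 kips.
Block shear: A_gv = 3.25, A_nv = 2.156, A_nt = 0.2812 in²; R_n = min(0.6F_uA_nv, 0.6F_yA_gv) + U_bs·F_u·A_nt = 110.2 kips → 82.7 kips.
Bolt shear governs: 67.6 kips.

67.6 kips (bolt shear governs)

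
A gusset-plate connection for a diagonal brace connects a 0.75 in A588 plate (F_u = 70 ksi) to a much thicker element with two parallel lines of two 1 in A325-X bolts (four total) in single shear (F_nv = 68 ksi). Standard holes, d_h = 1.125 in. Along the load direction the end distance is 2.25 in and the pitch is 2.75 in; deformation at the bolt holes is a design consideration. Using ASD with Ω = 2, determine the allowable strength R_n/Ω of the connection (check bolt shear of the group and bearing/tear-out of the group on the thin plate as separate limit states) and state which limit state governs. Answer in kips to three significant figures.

Bolt shear: A_b = π·1²/4 = 0.7854 in²; R_n = 68 × 0.7854 × 4 × 1 = 213.6 kips → 213.6 / 2 = 107 kips.
Bearing (1.2 l_c t F_u ≤ 2.4 d t F_u): upper limit = 2.4·1·0.75·70 = 126 kips.
  Edge l_c = 2.25 − 1.125/2 = 1.688 → r_n = 106.3 kips; interior l_c = 2.75 − 1.125 = 1.625 → r_n = 102.4 kips.
  R_n,bearing = 2·106.3 + 2·102.4 = 417.4 kips → 417.4 / 2 = 209 kips.
Bolt shear governs: 107 kips.

107 kips (bolt shear governs)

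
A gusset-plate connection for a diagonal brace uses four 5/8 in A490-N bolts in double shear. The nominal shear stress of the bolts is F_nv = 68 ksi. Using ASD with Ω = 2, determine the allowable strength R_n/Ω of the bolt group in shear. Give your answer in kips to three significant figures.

A_b = π × 0.625² / 4 = 0.3068 in².
R_n = F_nv · A_b · n · n_s = 68 × 0.3068 × 4 × 2 = 166.9 kips.
Allowable strength R_n/Ω = 166.9 / 2 = 83.4 kips.

83.4 kips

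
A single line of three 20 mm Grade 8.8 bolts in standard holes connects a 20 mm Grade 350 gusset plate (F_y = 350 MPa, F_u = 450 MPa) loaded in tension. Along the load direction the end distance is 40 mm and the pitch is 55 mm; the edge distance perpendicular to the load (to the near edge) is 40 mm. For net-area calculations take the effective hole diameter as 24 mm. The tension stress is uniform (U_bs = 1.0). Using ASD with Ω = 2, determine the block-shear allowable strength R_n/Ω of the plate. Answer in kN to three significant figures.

Shear plane L_v = 40 + 2·55 = 150 mm; A_gv = 150 × 20 = 3000 mm².
A_nv = (150 − 2.5·24) × 20 = 1800 mm².
A_nt = (40 − 0.5·24) × 20 = 560 mm².
0.6 F_u A_nv = 486 kN; 0.6 F_y A_gv = 630 kN → shear rupture governs the shear term.
R_n = 486 + 1.0 × 450 × 560 / 1000 = 738 kN.
Allowable strength R_n/Ω = 738 / 2 = 369 kN.

369 kN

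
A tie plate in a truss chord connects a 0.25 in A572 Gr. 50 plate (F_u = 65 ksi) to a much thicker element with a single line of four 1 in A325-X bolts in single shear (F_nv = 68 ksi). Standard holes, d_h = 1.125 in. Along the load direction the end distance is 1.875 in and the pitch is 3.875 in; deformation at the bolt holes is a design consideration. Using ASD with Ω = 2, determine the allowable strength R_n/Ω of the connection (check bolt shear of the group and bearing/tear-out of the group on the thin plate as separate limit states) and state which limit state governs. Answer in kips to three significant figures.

71.3 kips (bearing governs)

Bolt shear: A_b = π·1²/4 = 0.7854 in²; R_n = 68 × 0.7854 × 4 × 1 = 213.6 kips → 213.6 / 2 = 107 kips.
Bearing (1.2 l_c t F_u ≤ 2.4 d t F_u): upper limit = 2.4·1·0.25·65 = 39 kips.
  Edge l_c = 1.875 − 1.125/2 = 1.312 → r_n = 25.59 kips; interior l_c = 3.875 − 1.125 = 2.75 → r_n = 39 kips.
  R_n,bearing = 1·25.59 + 3·39 = 142.6 kips → 142.6 / 2 = 71.3 kips.
Bearing governs: 71.3 kips.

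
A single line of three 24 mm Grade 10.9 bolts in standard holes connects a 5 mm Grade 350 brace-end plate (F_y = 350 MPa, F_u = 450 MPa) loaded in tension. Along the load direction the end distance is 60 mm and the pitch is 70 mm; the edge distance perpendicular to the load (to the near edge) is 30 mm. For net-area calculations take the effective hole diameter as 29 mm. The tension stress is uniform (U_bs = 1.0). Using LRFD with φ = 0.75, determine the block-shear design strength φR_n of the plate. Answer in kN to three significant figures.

155 kN

Shear plane L_v = 60 + 2·70 = 200 mm; A_gv = 200 × 5 = 1000 mm².
A_nv = (200 − 2.5·29) × 5 = 637.5 mm².
A_nt = (30 − 0.5·29) × 5 = 77.5 mm².
0.6 F_u A_nv = 172.1 kN; 0.6 F_y A_gv = 210 kN → shear rupture governs the shear term.
R_n = 172.1 + 1.0 × 450 × 77.5 / 1000 = 207 kN.
Design strength φR_n = 0.75 × 207 = 155 kN.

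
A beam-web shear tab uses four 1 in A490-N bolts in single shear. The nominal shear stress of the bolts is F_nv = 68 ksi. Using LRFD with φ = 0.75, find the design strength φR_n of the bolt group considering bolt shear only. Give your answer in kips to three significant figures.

160 kips

A_b = π × 1² / 4 = 0.7854 in².
R_n = F_nv · A_b · n · n_s = 68 × 0.7854 × 4 × 1 = 213.6 kips.
Design strength φR_n = 0.75 × 213.6 = 160 kips.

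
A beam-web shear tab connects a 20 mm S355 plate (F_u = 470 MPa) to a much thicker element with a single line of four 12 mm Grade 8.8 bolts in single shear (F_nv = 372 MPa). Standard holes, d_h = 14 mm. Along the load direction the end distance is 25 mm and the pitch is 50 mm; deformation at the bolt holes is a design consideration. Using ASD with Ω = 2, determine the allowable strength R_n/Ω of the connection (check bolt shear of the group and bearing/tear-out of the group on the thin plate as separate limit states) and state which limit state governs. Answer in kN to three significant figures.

Bolt shear: A_b = π·12²/4 = 113.1 mm²; R_n = 372 × 113.1 × 4 × 1 / 1000 = 168.3 kN → 168.3 / 2 = 84.1 kN.
Bearing (1.2 l_c t F_u ≤ 2.4 d t F_u): upper limit = 2.4·12·20·470 / 1000 = 270.7 kN.
  Edge l_c = 25 − 14/2 = 18 → r_n = 203 kN; interior l_c = 50 − 14 = 36 → r_n = 270.7 kN.
  R_n,bearing = 1·203 + 3·270.7 = 1015 kN → 1015 / 2 = 508 kN.
Bolt shear governs: 84.1 kN.

84.1 kN (bolt shear governs)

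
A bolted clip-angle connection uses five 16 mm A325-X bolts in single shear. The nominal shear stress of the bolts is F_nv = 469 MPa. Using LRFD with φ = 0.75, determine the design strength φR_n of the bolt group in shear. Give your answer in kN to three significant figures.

354 kN

A_b = π × 16² / 4 = 201.1 mm².
R_n = F_nv · A_b · n · n_s = 469 × 201.1 × 5 × 1 / 1000 = 471.5 kN.
Design strength φR_n = 0.75 × 471.5 = 354 kN.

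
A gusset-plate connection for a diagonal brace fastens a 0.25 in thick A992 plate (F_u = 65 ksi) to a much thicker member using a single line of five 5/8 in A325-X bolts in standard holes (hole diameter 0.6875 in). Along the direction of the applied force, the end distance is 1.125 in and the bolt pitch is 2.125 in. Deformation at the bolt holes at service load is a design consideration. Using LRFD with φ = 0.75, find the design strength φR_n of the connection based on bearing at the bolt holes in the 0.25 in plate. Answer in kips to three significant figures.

Per bolt r_n = 1.2 l_c t F_u ≤ 2.4 d t F_u; upper limit = 2.4 × 0.625 × 0.25 × 65 = 24.38 kips.
Edge bolt: l_c = 1.125 − 0.6875/2 = 0.7812 in → 1.2 × 0.7812 × 0.25 × 65 = 15.23 → r_n = 15.23 kips.
Interior bolts: l_c = 2.125 − 0.6875 = 1.438 in → 1.2 × 1.438 × 0.25 × 65 = 28.03 → r_n = 24.38 kips.
R_n = 1 × 15.23 + 4 × 24.38 = 112.7 kips.
Design strength φR_n = 0.75 × 112.7 = 84.6 kips.

84.6 kips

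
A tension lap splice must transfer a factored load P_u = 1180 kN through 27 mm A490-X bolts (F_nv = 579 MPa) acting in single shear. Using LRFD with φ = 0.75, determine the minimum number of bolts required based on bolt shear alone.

A_b = π·27²/4 = 572.6 mm².
Per-bolt design strength φR_n = 0.75 × 579 × 572.6 × 1 / 1000 = 248.6 kN.
n ≥ 1180 / 248.6 = 4.746 → use 5 bolts.

5 bolts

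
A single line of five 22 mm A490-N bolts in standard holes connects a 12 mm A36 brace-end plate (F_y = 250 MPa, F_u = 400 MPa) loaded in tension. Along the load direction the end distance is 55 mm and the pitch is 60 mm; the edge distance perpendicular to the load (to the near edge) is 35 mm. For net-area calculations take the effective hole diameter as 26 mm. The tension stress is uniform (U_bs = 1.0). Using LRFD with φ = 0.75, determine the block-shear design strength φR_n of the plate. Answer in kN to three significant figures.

464 kN

Shear plane L_v = 55 + 4·60 = 295 mm; A_gv = 295 × 12 = 3540 mm².
A_nv = (295 − 4.5·26) × 12 = 2136 mm².
A_nt = (35 − 0.5·26) × 12 = 264 mm².
0.6 F_u A_nv = 512.6 kN; 0.6 F_y A_gv = 531 kN → shear rupture governs the shear term.
R_n = 512.6 + 1.0 × 400 × 264 / 1000 = 618.2 kN.
Design strength φR_n = 0.75 × 618.2 = 464 kN.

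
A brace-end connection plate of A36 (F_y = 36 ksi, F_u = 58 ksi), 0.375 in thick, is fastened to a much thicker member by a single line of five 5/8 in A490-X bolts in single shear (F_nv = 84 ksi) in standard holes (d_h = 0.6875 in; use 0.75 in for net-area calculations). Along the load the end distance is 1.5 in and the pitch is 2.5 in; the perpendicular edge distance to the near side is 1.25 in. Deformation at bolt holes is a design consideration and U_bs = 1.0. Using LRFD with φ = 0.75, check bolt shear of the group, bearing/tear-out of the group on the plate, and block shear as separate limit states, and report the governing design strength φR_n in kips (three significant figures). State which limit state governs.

84.1 kips (block shear governs)

Bolt shear: A_b = π·0.625²/4 = 0.3068 in²; R_n = 84 × 0.3068 × 5 × 1 = 128.9 kips → 0.75 × 128.9 = 96.6 kips.
Bearing: edge l_c = 1.156, r_n = 30.18 kips; interior l_c = 1.812, r_n = 32.62 kips; R_n = 30.18 + 4·32.62 = 160.7 kips → 121 kips.
Block shear: A_gv = 4.312, A_nv = 3.047, A_nt = 0.3281 in²; R_n = min(0.6F_uA_nv, 0.6F_yA_gv) + U_bs·F_u·A_nt = 112.2 kips → 84.1 kips.
Block shear governs: 84.1 kips.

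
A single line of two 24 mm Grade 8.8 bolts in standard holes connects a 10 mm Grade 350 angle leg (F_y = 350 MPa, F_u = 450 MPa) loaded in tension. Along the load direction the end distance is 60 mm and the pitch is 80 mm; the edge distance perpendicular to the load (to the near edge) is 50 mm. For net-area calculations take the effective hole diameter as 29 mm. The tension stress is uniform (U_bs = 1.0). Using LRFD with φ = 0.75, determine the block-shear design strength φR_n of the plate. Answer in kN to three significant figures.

315 kN

Shear plane L_v = 60 + 1·80 = 140 mm; A_gv = 140 × 10 = 1400 mm².
A_nv = (140 − 1.5·29) × 10 = 965 mm².
A_nt = (50 − 0.5·29) × 10 = 355 mm².
0.6 F_u A_nv = 260.6 kN; 0.6 F_y A_gv = 294 kN → shear rupture governs the shear term.
R_n = 260.6 + 1.0 × 450 × 355 / 1000 = 420.3 kN.
Design strength φR_n = 0.75 × 420.3 = 315 kN.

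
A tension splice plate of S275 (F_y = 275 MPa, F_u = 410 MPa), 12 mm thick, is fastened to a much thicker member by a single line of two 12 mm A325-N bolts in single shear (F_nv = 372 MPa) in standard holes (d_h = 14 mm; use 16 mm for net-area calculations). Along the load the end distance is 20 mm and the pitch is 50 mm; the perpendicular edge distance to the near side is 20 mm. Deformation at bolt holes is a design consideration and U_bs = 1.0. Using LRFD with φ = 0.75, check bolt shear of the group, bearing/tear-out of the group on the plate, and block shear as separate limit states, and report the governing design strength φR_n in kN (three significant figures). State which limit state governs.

63.1 kN (bolt shear governs)

Bolt shear: A_b = π·12²/4 = 113.1 mm²; R_n = 372 × 113.1 × 2 × 1 / 1000 = 84.14 kN → 0.75 × 84.14 = 63.1 kN.
Bearing: edge l_c = 13, r_n = 76.75 kN; interior l_c = 36, r_n = 141.7 kN; R_n = 76.75 + 1·141.7 = 218.4 kN → 164 kN.
Block shear: A_gv = 840, A_nv = 552, A_nt = 144 mm²; R_n = min(0.6F_uA_nv, 0.6F_yA_gv) + U_bs·F_u·A_nt = 194.8 kN → 146 kN.
Bolt shear governs: 63.1 kN.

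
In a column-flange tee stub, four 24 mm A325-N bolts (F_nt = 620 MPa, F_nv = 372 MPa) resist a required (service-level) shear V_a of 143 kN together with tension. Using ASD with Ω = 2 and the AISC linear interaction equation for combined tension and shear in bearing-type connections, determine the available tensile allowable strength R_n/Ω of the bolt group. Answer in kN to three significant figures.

A_b = π·24²/4 = 452.4 mm²; f_rv = 143 × 1000 / (4 × 452.4) = 79.02 MPa.
F'_nt = 1.3 F_nt − (Ω F_nt / F_nv) f_rv = 1.3·620 − (2·620/372)·79.02 = 542.6 MPa, capped at F_nt → F'_nt = 542.6 MPa.
R_n = F'_nt · A_b · n = 542.6 × 452.4 × 4 / 1000 = 981.8 kN.
Allowable strength R_n/Ω = 981.8 / 2 = 491 kN.

491 kN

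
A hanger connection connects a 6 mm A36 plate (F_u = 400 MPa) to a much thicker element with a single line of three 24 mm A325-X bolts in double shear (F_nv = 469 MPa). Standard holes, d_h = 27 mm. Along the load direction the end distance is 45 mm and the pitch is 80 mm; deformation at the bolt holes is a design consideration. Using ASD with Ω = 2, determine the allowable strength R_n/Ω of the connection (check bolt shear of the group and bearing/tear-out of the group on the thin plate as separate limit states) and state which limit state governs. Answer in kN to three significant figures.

Bolt shear: A_b = π·24²/4 = 452.4 mm²; R_n = 469 × 452.4 × 3 × 2 / 1000 = 1273 kN → 1273 / 2 = 637 kN.
Bearing (1.2 l_c t F_u ≤ 2.4 d t F_u): upper limit = 2.4·24·6·400 / 1000 = 138.2 kN.
  Edge l_c = 45 − 27/2 = 31.5 → r_n = 90.72 kN; interior l_c = 80 − 27 = 53 → r_n = 138.2 kN.
  R_n,bearing = 1·90.72 + 2·138.2 = 367.2 kN → 367.2 / 2 = 184 kN.
Bearing governs: 184 kN.

184 kN (bearing governs)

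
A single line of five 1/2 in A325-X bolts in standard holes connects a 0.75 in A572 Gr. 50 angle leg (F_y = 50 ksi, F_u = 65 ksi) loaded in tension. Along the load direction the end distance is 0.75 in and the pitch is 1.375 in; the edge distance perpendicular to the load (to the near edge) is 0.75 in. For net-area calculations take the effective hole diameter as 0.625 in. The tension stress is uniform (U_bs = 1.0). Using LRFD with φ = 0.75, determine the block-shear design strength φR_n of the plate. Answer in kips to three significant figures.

91.4 kips

Shear plane L_v = 0.75 + 4·1.375 = 6.25 in; A_gv = 6.25 × 0.75 = 4.688 in².
A_nv = (6.25 − 4.5·0.625) × 0.75 = 2.578 in².
A_nt = (0.75 − 0.5·0.625) × 0.75 = 0.3281 in².
0.6 F_u A_nv = 100.5 kips; 0.6 F_y A_gv = 140.6 kips → shear rupture governs the shear term.
R_n = 100.5 + 1.0 × 65 × 0.3281 = 121.9 kips.
Design strength φR_n = 0.75 × 121.9 = 91.4 kips.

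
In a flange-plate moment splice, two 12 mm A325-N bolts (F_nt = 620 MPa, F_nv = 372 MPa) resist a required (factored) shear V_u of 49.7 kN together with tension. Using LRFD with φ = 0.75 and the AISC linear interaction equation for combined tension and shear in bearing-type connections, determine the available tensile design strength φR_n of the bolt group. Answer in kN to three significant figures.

A_b = π·12²/4 = 113.1 mm²; f_rv = 49.7 × 1000 / (2 × 113.1) = 219.7 MPa.
F'_nt = 1.3 F_nt − (F_nt / φF_nv) f_rv = 1.3·620 − (620/(0.75·372))·219.7 = 317.7 MPa, capped at F_nt → F'_nt = 317.7 MPa.
R_n = F'_nt · A_b · n = 317.7 × 113.1 × 2 / 1000 = 71.87 kN.
Design strength φR_n = 0.75 × 71.87 = 53.9 kN.

53.9 kN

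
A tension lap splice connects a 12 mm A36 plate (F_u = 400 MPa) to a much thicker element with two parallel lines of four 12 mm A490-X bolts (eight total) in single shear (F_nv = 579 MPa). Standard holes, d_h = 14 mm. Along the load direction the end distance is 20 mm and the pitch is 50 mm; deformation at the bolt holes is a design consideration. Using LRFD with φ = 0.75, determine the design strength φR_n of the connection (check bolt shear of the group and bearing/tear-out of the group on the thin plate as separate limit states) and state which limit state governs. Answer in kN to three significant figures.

Bolt shear: A_b = π·12²/4 = 113.1 mm²; R_n = 579 × 113.1 × 8 × 1 / 1000 = 523.9 kN → 0.75 × 523.9 = 393 kN.
Bearing (1.2 l_c t F_u ≤ 2.4 d t F_u): upper limit = 2.4·12·12·400 / 1000 = 138.2 kN.
  Edge l_c = 20 − 14/2 = 13 → r_n = 74.88 kN; interior l_c = 50 − 14 = 36 → r_n = 138.2 kN.
  R_n,bearing = 2·74.88 + 6·138.2 = 979.2 kN → 0.75 × 979.2 = 734 kN.
Bolt shear governs: 393 kN.

393 kN (bolt shear governs)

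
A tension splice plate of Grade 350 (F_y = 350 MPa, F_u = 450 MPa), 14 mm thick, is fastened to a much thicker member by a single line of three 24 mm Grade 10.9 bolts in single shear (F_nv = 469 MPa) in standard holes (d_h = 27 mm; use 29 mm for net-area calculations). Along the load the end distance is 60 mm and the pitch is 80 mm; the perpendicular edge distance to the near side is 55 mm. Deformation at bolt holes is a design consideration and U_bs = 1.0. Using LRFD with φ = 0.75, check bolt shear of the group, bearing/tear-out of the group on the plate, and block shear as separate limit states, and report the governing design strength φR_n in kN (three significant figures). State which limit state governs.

Bolt shear: A_b = π·24²/4 = 452.4 mm²; R_n = 469 × 452.4 × 3 × 1 / 1000 = 636.5 kN → 0.75 × 636.5 = 477 kN.
Bearing: edge l_c = 46.5, r_n = 351.5 kN; interior l_c = 53, r_n = 362.9 kN; R_n = 351.5 + 2·362.9 = 1077 kN → 808 kN.
Block shear: A_gv = 3080, A_nv = 2065, A_nt = 567 mm²; R_n = min(0.6F_uA_nv, 0.6F_yA_gv) + U_bs·F_u·A_nt = 812.7 kN → 610 kN.
Bolt shear governs: 477 kN.

477 kN (bolt shear governs)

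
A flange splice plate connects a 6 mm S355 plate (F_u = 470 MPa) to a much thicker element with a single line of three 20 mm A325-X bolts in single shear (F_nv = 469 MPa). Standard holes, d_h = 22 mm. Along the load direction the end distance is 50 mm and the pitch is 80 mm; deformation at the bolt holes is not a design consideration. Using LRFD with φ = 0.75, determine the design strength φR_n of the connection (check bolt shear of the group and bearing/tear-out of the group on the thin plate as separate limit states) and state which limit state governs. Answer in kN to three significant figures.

Bolt shear: A_b = π·20²/4 = 314.2 mm²; R_n = 469 × 314.2 × 3 × 1 / 1000 = 442 kN → 0.75 × 442 = 332 kN.
Bearing (1.5 l_c t F_u ≤ 3.0 d t F_u): upper limit = 3.0·20·6·470 / 1000 = 169.2 kN.
  Edge l_c = 50 − 22/2 = 39 → r_n = 165 kN; interior l_c = 80 − 22 = 58 → r_n = 169.2 kN.
  R_n,bearing = 1·165 + 2·169.2 = 503.4 kN → 0.75 × 503.4 = 378 kN.
Bolt shear governs: 332 kN.

332 kN (bolt shear governs)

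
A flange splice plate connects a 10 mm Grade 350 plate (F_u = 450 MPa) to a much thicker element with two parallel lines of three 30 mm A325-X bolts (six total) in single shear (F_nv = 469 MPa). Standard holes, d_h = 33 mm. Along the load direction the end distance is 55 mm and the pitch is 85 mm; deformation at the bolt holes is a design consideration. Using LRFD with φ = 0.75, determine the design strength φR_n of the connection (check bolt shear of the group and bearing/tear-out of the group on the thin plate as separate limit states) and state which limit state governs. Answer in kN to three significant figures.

1150 kN (bearing governs)

Bolt shear: A_b = π·30²/4 = 706.9 mm²; R_n = 469 × 706.9 × 6 × 1 / 1000 = 1989 kN → 0.75 × 1989 = 1490 kN.
Bearing (1.2 l_c t F_u ≤ 2.4 d t F_u): upper limit = 2.4·30·10·450 / 1000 = 324 kN.
  Edge l_c = 55 − 33/2 = 38.5 → r_n = 207.9 kN; interior l_c = 85 − 33 = 52 → r_n = 280.8 kN.
  R_n,bearing = 2·207.9 + 4·280.8 = 1539 kN → 0.75 × 1539 = 1150 kN.
Bearing governs: 1150 kN.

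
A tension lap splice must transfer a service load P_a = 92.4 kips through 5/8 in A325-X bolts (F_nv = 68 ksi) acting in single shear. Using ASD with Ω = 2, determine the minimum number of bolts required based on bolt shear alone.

9 bolts

A_b = π·0.625²/4 = 0.3068 in².
Per-bolt allowable strength R_n/Ω = 68 × 0.3068 × 1 / 2 = 10.43 kips.
n ≥ 92.4 / 10.43 = 8.858 → use 9 bolts.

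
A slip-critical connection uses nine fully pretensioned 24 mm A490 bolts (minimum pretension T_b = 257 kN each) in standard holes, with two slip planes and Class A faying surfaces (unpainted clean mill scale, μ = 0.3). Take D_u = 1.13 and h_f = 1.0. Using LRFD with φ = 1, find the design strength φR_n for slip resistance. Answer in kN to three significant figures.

1570 kN

R_n = μ · D_u · h_f · T_b · n_s · n_b = 0.3 × 1.13 × 1.0 × 257 × 2 × 9 = 1568 kN.
Design strength φR_n = 1 × 1568 = 1570 kN.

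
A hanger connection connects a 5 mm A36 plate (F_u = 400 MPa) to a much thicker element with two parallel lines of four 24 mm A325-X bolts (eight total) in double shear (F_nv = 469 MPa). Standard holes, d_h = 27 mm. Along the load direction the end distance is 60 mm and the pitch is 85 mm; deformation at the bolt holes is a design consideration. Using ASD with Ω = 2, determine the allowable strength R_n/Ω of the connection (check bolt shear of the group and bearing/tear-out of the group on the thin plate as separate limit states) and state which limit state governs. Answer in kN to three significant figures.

457 kN (bearing governs)

Bolt shear: A_b = π·24²/4 = 452.4 mm²; R_n = 469 × 452.4 × 8 × 2 / 1000 = 3395 kN → 3395 / 2 = 1700 kN.
Bearing (1.2 l_c t F_u ≤ 2.4 d t F_u): upper limit = 2.4·24·5·400 / 1000 = 115.2 kN.
  Edge l_c = 60 − 27/2 = 46.5 → r_n = 111.6 kN; interior l_c = 85 − 27 = 58 → r_n = 115.2 kN.
  R_n,bearing = 2·111.6 + 6·115.2 = 914.4 kN → 914.4 / 2 = 457 kN.
Bearing governs: 457 kN.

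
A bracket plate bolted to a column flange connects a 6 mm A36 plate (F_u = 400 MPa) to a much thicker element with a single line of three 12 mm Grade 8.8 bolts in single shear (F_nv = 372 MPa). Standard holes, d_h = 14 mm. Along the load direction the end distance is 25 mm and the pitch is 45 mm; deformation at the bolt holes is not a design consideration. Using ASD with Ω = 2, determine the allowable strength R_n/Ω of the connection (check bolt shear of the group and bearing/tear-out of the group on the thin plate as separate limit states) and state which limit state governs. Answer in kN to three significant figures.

63.1 kN (bolt shear governs)

Bolt shear: A_b = π·12²/4 = 113.1 mm²; R_n = 372 × 113.1 × 3 × 1 / 1000 = 126.2 kN → 126.2 / 2 = 63.1 kN.
Bearing (1.5 l_c t F_u ≤ 3.0 d t F_u): upper limit = 3.0·12·6·400 / 1000 = 86.4 kN.
  Edge l_c = 25 − 14/2 = 18 → r_n = 64.8 kN; interior l_c = 45 − 14 = 31 → r_n = 86.4 kN.
  R_n,bearing = 1·64.8 + 2·86.4 = 237.6 kN → 237.6 / 2 = 119 kN.
Bolt shear governs: 63.1 kN.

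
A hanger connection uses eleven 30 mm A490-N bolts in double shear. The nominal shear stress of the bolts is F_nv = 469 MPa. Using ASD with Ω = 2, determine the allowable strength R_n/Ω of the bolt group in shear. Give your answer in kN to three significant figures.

A_b = π × 30² / 4 = 706.9 mm².
R_n = F_nv · A_b · n · n_s = 469 × 706.9 × 11 × 2 / 1000 = 7293 kN.
Allowable strength R_n/Ω = 7293 / 2 = 3650 kN.

3650 kN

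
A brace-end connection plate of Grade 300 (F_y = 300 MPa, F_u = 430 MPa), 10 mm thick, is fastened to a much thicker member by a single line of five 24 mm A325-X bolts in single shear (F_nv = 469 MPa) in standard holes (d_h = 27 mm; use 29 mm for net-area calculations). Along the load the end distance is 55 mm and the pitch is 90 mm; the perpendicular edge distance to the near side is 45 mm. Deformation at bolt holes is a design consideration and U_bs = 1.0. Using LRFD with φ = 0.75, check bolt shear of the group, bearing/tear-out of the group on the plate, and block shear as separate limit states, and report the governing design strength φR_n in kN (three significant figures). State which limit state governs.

Bolt shear: A_b = π·24²/4 = 452.4 mm²; R_n = 469 × 452.4 × 5 × 1 / 1000 = 1061 kN → 0.75 × 1061 = 796 kN.
Bearing: edge l_c = 41.5, r_n = 214.1 kN; interior l_c = 63, r_n = 247.7 kN; R_n = 214.1 + 4·247.7 = 1205 kN → 904 kN.
Block shear: A_gv = 4150, A_nv = 2845, A_nt = 305 mm²; R_n = min(0.6F_uA_nv, 0.6F_yA_gv) + U_bs·F_u·A_nt = 865.2 kN → 649 kN.
Block shear governs: 649 kN.

649 kN (block shear governs)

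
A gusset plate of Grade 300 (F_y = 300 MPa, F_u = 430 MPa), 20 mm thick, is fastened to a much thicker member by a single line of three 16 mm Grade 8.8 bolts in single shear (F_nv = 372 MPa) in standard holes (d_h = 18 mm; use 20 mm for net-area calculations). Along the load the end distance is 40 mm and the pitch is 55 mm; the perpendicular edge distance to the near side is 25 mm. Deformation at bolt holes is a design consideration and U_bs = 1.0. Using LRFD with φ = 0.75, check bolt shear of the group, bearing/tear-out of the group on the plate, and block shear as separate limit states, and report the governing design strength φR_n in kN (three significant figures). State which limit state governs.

Bolt shear: A_b = π·16²/4 = 201.1 mm²; R_n = 372 × 201.1 × 3 × 1 / 1000 = 224.4 kN → 0.75 × 224.4 = 168 kN.
Bearing: edge l_c = 31, r_n = 319.9 kN; interior l_c = 37, r_n = 330.2 kN; R_n = 319.9 + 2·330.2 = 980.4 kN → 735 kN.
Block shear: A_gv = 3000, A_nv = 2000, A_nt = 300 mm²; R_n = min(0.6F_uA_nv, 0.6F_yA_gv) + U_bs·F_u·A_nt = 645 kN → 484 kN.
Bolt shear governs: 168 kN.

168 kN (bolt shear governs)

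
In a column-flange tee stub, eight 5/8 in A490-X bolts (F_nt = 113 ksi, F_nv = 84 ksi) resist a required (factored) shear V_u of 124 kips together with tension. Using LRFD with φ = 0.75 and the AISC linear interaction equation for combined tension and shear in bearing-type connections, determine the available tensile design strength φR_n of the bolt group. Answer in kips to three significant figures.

104 kips

A_b = π·0.625²/4 = 0.3068 in²; f_rv = 124 / (8 × 0.3068) = 50.52 ksi.
F'_nt = 1.3 F_nt − (F_nt / φF_nv) f_rv = 1.3·113 − (113/(0.75·84))·50.52 = 56.28 ksi, capped at F_nt → F'_nt = 56.28 ksi.
R_n = F'_nt · A_b · n = 56.28 × 0.3068 × 8 = 138.1 kips.
Design strength φR_n = 0.75 × 138.1 = 104 kips.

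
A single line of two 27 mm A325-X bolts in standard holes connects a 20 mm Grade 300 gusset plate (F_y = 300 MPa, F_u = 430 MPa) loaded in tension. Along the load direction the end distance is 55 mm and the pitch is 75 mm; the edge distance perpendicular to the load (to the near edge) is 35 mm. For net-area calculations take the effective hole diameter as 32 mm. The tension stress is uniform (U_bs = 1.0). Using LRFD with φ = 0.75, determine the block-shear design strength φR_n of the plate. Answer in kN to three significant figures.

Shear plane L_v = 55 + 1·75 = 130 mm; A_gv = 130 × 20 = 2600 mm².
A_nv = (130 − 1.5·32) × 20 = 1640 mm².
A_nt = (35 − 0.5·32) × 20 = 380 mm².
0.6 F_u A_nv = 423.1 kN; 0.6 F_y A_gv = 468 kN → shear rupture governs the shear term.
R_n = 423.1 + 1.0 × 430 × 380 / 1000 = 586.5 kN.
Design strength φR_n = 0.75 × 586.5 = 440 kN.

440 kN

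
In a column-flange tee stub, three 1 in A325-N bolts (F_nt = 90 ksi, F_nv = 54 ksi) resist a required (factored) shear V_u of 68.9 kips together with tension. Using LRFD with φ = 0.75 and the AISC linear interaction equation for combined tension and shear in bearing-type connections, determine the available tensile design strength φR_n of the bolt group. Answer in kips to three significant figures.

A_b = π·1²/4 = 0.7854 in²; f_rv = 68.9 / (3 × 0.7854) = 29.24 ksi.
F'_nt = 1.3 F_nt − (F_nt / φF_nv) f_rv = 1.3·90 − (90/(0.75·54))·29.24 = 52.02 ksi, capped at F_nt → F'_nt = 52.02 ksi.
R_n = F'_nt · A_b · n = 52.02 × 0.7854 × 3 = 122.6 kips.
Design strength φR_n = 0.75 × 122.6 = 91.9 kips.

91.9 kips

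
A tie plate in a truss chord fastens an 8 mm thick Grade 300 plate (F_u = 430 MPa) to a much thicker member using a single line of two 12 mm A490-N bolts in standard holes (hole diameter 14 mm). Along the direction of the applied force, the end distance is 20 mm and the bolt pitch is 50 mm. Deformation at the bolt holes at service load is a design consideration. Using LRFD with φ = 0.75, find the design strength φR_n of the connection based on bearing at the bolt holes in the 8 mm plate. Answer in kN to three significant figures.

115 kN

Per bolt r_n = 1.2 l_c t F_u ≤ 2.4 d t F_u; upper limit = 2.4 × 12 × 8 × 430 / 1000 = 99.07 kN.
Edge bolt: l_c = 20 − 14/2 = 13 mm → 1.2 × 13 × 8 × 430 / 1000 = 53.66 → r_n = 53.66 kN.
Interior bolts: l_c = 50 − 14 = 36 mm → 1.2 × 36 × 8 × 430 / 1000 = 148.6 → r_n = 99.07 kN.
R_n = 1 × 53.66 + 1 × 99.07 = 152.7 kN.
Design strength φR_n = 0.75 × 152.7 = 115 kN.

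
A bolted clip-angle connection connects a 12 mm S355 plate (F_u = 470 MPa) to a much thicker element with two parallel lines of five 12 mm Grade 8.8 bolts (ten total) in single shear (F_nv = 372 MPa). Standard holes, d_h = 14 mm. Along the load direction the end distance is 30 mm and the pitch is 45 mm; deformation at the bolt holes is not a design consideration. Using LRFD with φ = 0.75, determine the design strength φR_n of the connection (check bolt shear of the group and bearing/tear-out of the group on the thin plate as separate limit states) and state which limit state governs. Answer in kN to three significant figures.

316 kN (bolt shear governs)

Bolt shear: A_b = π·12²/4 = 113.1 mm²; R_n = 372 × 113.1 × 10 × 1 / 1000 = 420.7 kN → 0.75 × 420.7 = 316 kN.
Bearing (1.5 l_c t F_u ≤ 3.0 d t F_u): upper limit = 3.0·12·12·470 / 1000 = 203 kN.
  Edge l_c = 30 − 14/2 = 23 → r_n = 194.6 kN; interior l_c = 45 − 14 = 31 → r_n = 203 kN.
  R_n,bearing = 2·194.6 + 8·203 = 2013 kN → 0.75 × 2013 = 1510 kN.
Bolt shear governs: 316 kN.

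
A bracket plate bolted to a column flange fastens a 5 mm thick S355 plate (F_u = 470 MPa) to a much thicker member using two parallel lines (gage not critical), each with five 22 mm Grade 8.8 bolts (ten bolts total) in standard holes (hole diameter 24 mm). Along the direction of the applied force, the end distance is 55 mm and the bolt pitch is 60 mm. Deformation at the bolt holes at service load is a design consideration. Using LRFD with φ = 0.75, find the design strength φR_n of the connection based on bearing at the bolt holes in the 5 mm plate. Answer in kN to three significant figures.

Per bolt r_n = 1.2 l_c t F_u ≤ 2.4 d t F_u; upper limit = 2.4 × 22 × 5 × 470 / 1000 = 124.1 kN.
Edge bolt: l_c = 55 − 24/2 = 43 mm → 1.2 × 43 × 5 × 470 / 1000 = 121.3 → r_n = 121.3 kN.
Interior bolts: l_c = 60 − 24 = 36 mm → 1.2 × 36 × 5 × 470 / 1000 = 101.5 → r_n = 101.5 kN.
R_n = 2 × 121.3 + 8 × 101.5 = 1055 kN.
Design strength φR_n = 0.75 × 1055 = 791 kN.

791 kN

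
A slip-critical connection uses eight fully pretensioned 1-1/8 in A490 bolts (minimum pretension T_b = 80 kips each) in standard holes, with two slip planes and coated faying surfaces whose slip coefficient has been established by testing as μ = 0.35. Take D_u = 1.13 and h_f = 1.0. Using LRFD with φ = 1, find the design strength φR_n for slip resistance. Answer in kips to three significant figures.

506 kips

R_n = μ · D_u · h_f · T_b · n_s · n_b = 0.35 × 1.13 × 1.0 × 80 × 2 × 8 = 506.2 kips.
Design strength φR_n = 1 × 506.2 = 506 kips.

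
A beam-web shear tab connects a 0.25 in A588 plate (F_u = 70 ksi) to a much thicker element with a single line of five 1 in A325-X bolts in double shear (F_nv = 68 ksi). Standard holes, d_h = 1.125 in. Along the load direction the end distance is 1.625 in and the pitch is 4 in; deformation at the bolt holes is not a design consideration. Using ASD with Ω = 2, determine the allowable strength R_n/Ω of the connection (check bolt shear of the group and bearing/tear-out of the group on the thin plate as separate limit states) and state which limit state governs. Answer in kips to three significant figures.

Bolt shear: A_b = π·1²/4 = 0.7854 in²; R_n = 68 × 0.7854 × 5 × 2 = 534.1 kips → 534.1 / 2 = 267 kips.
Bearing (1.5 l_c t F_u ≤ 3.0 d t F_u): upper limit = 3.0·1·0.25·70 = 52.5 kips.
  Edge l_c = 1.625 − 1.125/2 = 1.062 → r_n = 27.89 kips; interior l_c = 4 − 1.125 = 2.875 → r_n = 52.5 kips.
  R_n,bearing = 1·27.89 + 4·52.5 = 237.9 kips → 237.9 / 2 = 119 kips.
Bearing governs: 119 kips.

119 kips (bearing governs)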